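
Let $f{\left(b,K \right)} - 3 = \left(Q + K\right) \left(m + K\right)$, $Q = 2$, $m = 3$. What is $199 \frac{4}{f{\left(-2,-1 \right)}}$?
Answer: $\frac{796}{5} \approx 159.2$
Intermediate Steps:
$f{\left(b,K \right)} = 3 + \left(2 + K\right) \left(3 + K\right)$
$199 \frac{4}{f{\left(-2,-1 \right)}} = 199 \frac{4}{9 + \left(-1\right)^{2} + 5 \left(-1\right)} = 199 \frac{4}{9 + 1 - 5} = 199 \cdot \frac{4}{5} = \frac{796}{5}$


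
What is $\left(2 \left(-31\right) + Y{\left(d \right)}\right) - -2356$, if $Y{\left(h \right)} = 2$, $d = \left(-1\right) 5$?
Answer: $2296$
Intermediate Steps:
$d = -5$
$\left(2 \left(-31\right) + Y{\left(d \right)}\right) - -2356 = \left(2 \left(-31\right) + 2\right) - -2356 = \left(-62 + 2\right) + 2356 = -60 + 2356 = 2296$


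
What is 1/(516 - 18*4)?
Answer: 1/444 ≈ 0.0022523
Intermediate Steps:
1/(516 - 18*4) = 1/(516 - 72) = 1/444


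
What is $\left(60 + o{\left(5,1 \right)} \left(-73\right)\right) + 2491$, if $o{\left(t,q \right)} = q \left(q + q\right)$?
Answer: $2405$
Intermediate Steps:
$o{\left(t,q \right)} = 2 q^{2}$ ($o{\left(t,q \right)} = q 2 q = 2 q^{2}$)
$\left(60 + o{\left(5,1 \right)} \left(-73\right)\right) + 2491 = \left(60 + 2 \cdot 1^{2} \left(-73\right)\right) + 2491 = \left(60 + 2 \cdot 1 \left(-73\right)\right) + 2491 = \left(60 + 2 \left(-73\right)\right) + 2491 = \left(60 - 146\right) + 2491 = -86 + 2491 = 2405$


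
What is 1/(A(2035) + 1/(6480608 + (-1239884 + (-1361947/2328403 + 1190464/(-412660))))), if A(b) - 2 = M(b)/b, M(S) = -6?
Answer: 2561804281372010864695/5116055820274323528453 ≈ 0.50074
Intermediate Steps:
A(b) = 2 - 6/b
1/(A(2035) + 1/(6480608 + (-1239884 + (-1361947/2328403 + 1190464/(-412660))))) = 1/((2 - 6/2035) + 1/(6480608 + (-1239884 + (-1361947/2328403 + 1190464/(-412660))))) = 1/((2 - 6*1/2035) + 1/(6480608 + (-1239884 + (-1361947*1/2328403 + 1190464*(-1/412660))))) = 1/((2 - 6/2035) + 1/(6480608 + (-1239884 + (-1361947/2328403 - 297616/103165)))) = 1/(4064/2035 + 1/(6480608 + (-1239884 - 833475249503/240209695495))) = 1/(4064/2035 + 1/(6480608 - 297832991564372083/240209695495)) = 1/(4064/2035 + 1/(1258871882738088877/240209695495)) = 1/(4064/2035 + 240209695495/1258871882738088877) = 1/(5116055820274323528453/2561804281372010864695) = 2561804281372010864695/5116055820274323528453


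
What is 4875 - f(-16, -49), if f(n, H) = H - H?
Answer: 4875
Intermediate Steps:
f(n, H) = 0
4875 - f(-16, -49) = 4875 - 1*0 = 4875 + 0 = 4875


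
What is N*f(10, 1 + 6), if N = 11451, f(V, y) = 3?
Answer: 34353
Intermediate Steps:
N*f(10, 1 + 6) = 11451*3 = 34353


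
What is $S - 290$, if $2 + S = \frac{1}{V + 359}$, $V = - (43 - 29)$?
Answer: $- \frac{100739}{345} \approx -292.0$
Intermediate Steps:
$V = -14$ ($V = - (43 - 29) = \left(-1\right) 14 = -14$)
$S = - \frac{689}{345}$ ($S = -2 + \frac{1}{-14 + 359} = -2 + \frac{1}{345} = - \frac{689}{345} \approx -1.9971$)
$S - 290 = - \frac{689}{345} - 290 = - \frac{100739}{345}$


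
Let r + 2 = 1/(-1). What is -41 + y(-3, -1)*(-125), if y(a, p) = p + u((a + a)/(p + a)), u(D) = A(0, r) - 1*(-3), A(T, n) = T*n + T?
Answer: -291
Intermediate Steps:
r = -3 (r = -2 + 1/(-1) = -2 - 1 = -3)
A(T, n) = T + T*n
u(D) = 3 (u(D) = 0*(1 - 3) - 1*(-3) = 0*(-2) + 3 = 0 + 3 = 3)
y(a, p) = 3 + p (y(a, p) = p + 3 = 3 + p)
-41 + y(-3, -1)*(-125) = -41 + (3 - 1)*(-125) = -41 + 2*(-125) = -41 - 250 = -291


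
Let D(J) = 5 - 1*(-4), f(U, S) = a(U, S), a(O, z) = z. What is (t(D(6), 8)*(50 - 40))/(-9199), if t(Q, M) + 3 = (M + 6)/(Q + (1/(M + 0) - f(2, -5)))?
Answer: 2270/1039487 ≈ 0.0021838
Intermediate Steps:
f(U, S) = S
D(J) = 9 (D(J) = 5 + 4 = 9)
t(Q, M) = -3 + (6 + M)/(5 + Q + 1/M) (t(Q, M) = -3 + (M + 6)/(Q + (1/(M + 0) - 1*(-5))) = -3 + (6 + M)/(Q + (1/M + 5)) = -3 + (6 + M)/(Q + (5 + 1/M)) = -3 + (6 + M)/(5 + Q + 1/M))
(t(D(6), 8)*(50 - 40))/(-9199) = (((-3 + 8² - 9*8 - 3*8*9)/(1 + 5*8 + 8*9))*(50 - 40))/(-9199) = (((-3 + 64 - 72 - 216)/(1 + 40 + 72))*10)*(-1/9199) = ((-227/113)*10)*(-1/9199) = (((1/113)*(-227))*10)*(-1/9199) = -227/113*10*(-1/9199) = -2270/113*(-1/9199) = 2270/1039487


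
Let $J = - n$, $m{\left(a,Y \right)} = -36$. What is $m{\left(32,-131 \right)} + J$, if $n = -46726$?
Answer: $46690$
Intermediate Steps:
$J = 46726$ ($J = \left(-1\right) \left(-46726\right) = 46726$)
$m{\left(32,-131 \right)} + J = -36 + 46726 = 46690$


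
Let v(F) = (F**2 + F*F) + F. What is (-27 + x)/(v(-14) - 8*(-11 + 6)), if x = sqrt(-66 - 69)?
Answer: -27/418 + 3*I*sqrt(15)/418 ≈ -0.064593 + 0.027797*I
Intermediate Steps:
x = 3*I*sqrt(15) (x = sqrt(-135) = 3*I*sqrt(15) ≈ 11.619*I)
v(F) = F + 2*F**2 (v(F) = (F**2 + F**2) + F = 2*F**2 + F = F + 2*F**2)
(-27 + x)/(v(-14) - 8*(-11 + 6)) = (-27 + 3*I*sqrt(15))/(-14*(1 + 2*(-14)) - 8*(-11 + 6)) = (-27 + 3*I*sqrt(15))/(-14*(1 - 28) - 8*(-5)) = (-27 + 3*I*sqrt(15))/(-14*(-27) + 40) = (-27 + 3*I*sqrt(15))/(378 + 40) = (-27 + 3*I*sqrt(15))/418 = (-27 + 3*I*sqrt(15))*(1/418) = -27/418 + 3*I*sqrt(15)/418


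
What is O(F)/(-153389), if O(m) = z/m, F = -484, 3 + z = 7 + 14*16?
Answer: 57/18560069 ≈ 3.0711e-6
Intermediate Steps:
z = 228 (z = -3 + (7 + 14*16) = -3 + (7 + 224) = -3 + 231 = 228)
O(m) = 228/m
O(F)/(-153389) = (228/(-484))/(-153389) = (228*(-1/484))*(-1/153389) = -57/121*(-1/153389) = 57/18560069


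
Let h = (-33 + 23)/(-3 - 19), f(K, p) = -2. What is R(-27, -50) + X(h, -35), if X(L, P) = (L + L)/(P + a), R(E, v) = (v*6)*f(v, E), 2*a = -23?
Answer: 613780/1023 ≈ 599.98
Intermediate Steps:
a = -23/2 (a = (½)*(-23) = -23/2 ≈ -11.500)
h = 5/11 (h = -10/(-22) = -10*(-1/22) = 5/11 ≈ 0.45455)
R(E, v) = -12*v (R(E, v) = (v*6)*(-2) = (6*v)*(-2) = -12*v)
X(L, P) = 2*L/(-23/2 + P) (X(L, P) = (L + L)/(P - 23/2) = (2*L)/(-23/2 + P) = 2*L/(-23/2 + P))
R(-27, -50) + X(h, -35) = -12*(-50) + 4*(5/11)/(-23 + 2*(-35)) = 600 + 4*(5/11)/(-23 - 70) = 600 + 4*(5/11)/(-93) = 600 + 4*(5/11)*(-1/93) = 600 - 20/1023 = 613780/1023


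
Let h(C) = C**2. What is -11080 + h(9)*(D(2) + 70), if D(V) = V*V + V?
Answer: -4924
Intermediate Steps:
D(V) = V + V**2 (D(V) = V**2 + V = V + V**2)
-11080 + h(9)*(D(2) + 70) = -11080 + 9**2*(2*(1 + 2) + 70) = -11080 + 81*(2*3 + 70) = -11080 + 81*(6 + 70) = -11080 + 81*76 = -11080 + 6156 = -4924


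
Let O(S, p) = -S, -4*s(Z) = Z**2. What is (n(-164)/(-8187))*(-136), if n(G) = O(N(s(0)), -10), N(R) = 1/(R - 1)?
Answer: 136/8187 ≈ 0.016612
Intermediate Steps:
s(Z) = -Z**2/4
N(R) = 1/(-1 + R)
n(G) = 1 (n(G) = -1/(-1 - 1/4*0**2) = -1/(-1 - 1/4*0) = -1/(-1 + 0) = -1/(-1) = -1*(-1) = 1)
(n(-164)/(-8187))*(-136) = (1/(-8187))*(-136) = (1*(-1/8187))*(-136) = -1/8187*(-136) = 136/8187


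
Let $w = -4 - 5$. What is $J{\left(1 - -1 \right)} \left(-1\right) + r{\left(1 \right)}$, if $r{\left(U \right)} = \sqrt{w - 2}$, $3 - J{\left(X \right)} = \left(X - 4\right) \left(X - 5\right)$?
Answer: $3 + i \sqrt{11} \approx 3.0 + 3.3166 i$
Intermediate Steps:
$J{\left(X \right)} = 3 - \left(-5 + X\right) \left(-4 + X\right)$ ($J{\left(X \right)} = 3 - \left(X - 4\right) \left(X - 5\right) = 3 - \left(-4 + X\right) \left(-5 + X\right) = 3 - \left(-5 + X\right) \left(-4 + X\right)$)
$w = -9$
$r{\left(U \right)} = i \sqrt{11}$ ($r{\left(U \right)} = \sqrt{-9 - 2} = \sqrt{-11} = i \sqrt{11}$)
$J{\left(1 - -1 \right)} \left(-1\right) + r{\left(1 \right)} = \left(-17 - \left(1 - -1\right)^{2} + 9 \left(1 - -1\right)\right) \left(-1\right) + i \sqrt{11} = \left(-17 - \left(1 + 1\right)^{2} + 9 \left(1 + 1\right)\right) \left(-1\right) + i \sqrt{11} = \left(-17 - 2^{2} + 9 \cdot 2\right) \left(-1\right) + i \sqrt{11} = \left(-17 - 4 + 18\right) \left(-1\right) + i \sqrt{11} = \left(-3\right) \left(-1\right) + i \sqrt{11} = 3 + i \sqrt{11}$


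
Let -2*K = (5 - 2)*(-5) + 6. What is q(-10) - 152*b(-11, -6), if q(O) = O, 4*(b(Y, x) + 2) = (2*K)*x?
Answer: 2346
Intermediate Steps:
K = 9/2 (K = -((5 - 2)*(-5) + 6)/2 = -(3*(-5) + 6)/2 = -(-15 + 6)/2 = -½*(-9) = 9/2 ≈ 4.5000)
b(Y, x) = -2 + 9*x/4 (b(Y, x) = -2 + ((2*(9/2))*x)/4 = -2 + (9*x)/4 = -2 + 9*x/4)
q(-10) - 152*b(-11, -6) = -10 - 152*(-2 + (9/4)*(-6)) = -10 - 152*(-2 - 27/2) = -10 - 152*(-31/2) = -10 + 2356 = 2346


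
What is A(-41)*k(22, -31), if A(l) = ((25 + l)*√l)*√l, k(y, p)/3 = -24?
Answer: -47232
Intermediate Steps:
k(y, p) = -72 (k(y, p) = 3*(-24) = -72)
A(l) = l*(25 + l) (A(l) = (√l*(25 + l))*√l = l*(25 + l))
A(-41)*k(22, -31) = -41*(25 - 41)*(-72) = -41*(-16)*(-72) = 656*(-72) = -47232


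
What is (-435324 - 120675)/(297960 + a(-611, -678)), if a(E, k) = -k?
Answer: -185333/99546 ≈ -1.8618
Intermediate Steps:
(-435324 - 120675)/(297960 + a(-611, -678)) = (-435324 - 120675)/(297960 - 1*(-678)) = -555999/(297960 + 678) = -555999/298638 = -555999*1/298638 = -185333/99546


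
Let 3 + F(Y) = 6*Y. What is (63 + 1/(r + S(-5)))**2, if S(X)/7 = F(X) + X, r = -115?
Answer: 576096004/145161 ≈ 3968.7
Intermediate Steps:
F(Y) = -3 + 6*Y
S(X) = -21 + 49*X (S(X) = 7*((-3 + 6*X) + X) = 7*(-3 + 7*X) = -21 + 49*X)
(63 + 1/(r + S(-5)))**2 = (63 + 1/(-115 + (-21 + 49*(-5))))**2 = (63 + 1/(-115 + (-21 - 245)))**2 = (63 + 1/(-115 - 266))**2 = (63 + 1/(-381))**2 = (63 - 1/381)**2 = (24002/381)**2 = 576096004/145161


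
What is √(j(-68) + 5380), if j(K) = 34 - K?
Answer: √5482 ≈ 74.041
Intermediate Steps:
√(j(-68) + 5380) = √((34 - 1*(-68)) + 5380) = √((34 + 68) + 5380) = √(102 + 5380) = √5482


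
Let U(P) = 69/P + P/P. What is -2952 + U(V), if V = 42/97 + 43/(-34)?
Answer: -8322155/2743 ≈ -3034.0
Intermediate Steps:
V = -2743/3298 (V = 42*(1/97) + 43*(-1/34) = 42/97 - 43/34 = -2743/3298 ≈ -0.83172)
U(P) = 1 + 69/P (U(P) = 69/P + 1 = 1 + 69/P)
-2952 + U(V) = -2952 + (69 - 2743/3298)/(-2743/3298) = -2952 - 3298/2743*224819/3298 = -2952 - 224819/2743 = -8322155/2743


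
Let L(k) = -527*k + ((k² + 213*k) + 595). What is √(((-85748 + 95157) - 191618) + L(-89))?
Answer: I*√145747 ≈ 381.77*I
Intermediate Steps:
L(k) = 595 + k² - 314*k (L(k) = -527*k + (595 + k² + 213*k) = 595 + k² - 314*k)
√(((-85748 + 95157) - 191618) + L(-89)) = √(((-85748 + 95157) - 191618) + (595 + (-89)² - 314*(-89))) = √((9409 - 191618) + (595 + 7921 + 27946)) = √(-182209 + 36462) = √(-145747) = I*√145747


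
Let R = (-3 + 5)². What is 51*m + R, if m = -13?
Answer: -659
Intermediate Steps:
R = 4 (R = 2² = 4)
51*m + R = 51*(-13) + 4 = -663 + 4 = -659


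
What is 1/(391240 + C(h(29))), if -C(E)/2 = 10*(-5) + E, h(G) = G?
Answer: 1/391282 ≈ 2.5557e-6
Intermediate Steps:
C(E) = 100 - 2*E (C(E) = -2*(10*(-5) + E) = -2*(-50 + E) = 100 - 2*E)
1/(391240 + C(h(29))) = 1/(391240 + (100 - 2*29)) = 1/(391240 + (100 - 58)) = 1/(391240 + 42) = 1/391282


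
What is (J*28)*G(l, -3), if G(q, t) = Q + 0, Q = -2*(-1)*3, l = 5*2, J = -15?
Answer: -2520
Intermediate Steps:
l = 10
Q = 6 (Q = 2*3 = 6)
G(q, t) = 6 (G(q, t) = 6 + 0 = 6)
(J*28)*G(l, -3) = -15*28*6 = -420*6 = -2520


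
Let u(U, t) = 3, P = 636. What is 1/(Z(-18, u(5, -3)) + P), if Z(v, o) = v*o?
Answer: 1/582 ≈ 0.0017182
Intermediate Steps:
Z(v, o) = o*v
1/(Z(-18, u(5, -3)) + P) = 1/(3*(-18) + 636) = 1/(-54 + 636) = 1/582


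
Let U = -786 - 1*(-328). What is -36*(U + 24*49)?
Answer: -25848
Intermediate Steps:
U = -458 (U = -786 + 328 = -458)
-36*(U + 24*49) = -36*(-458 + 24*49) = -36*(-458 + 1176) = -36*718 = -25848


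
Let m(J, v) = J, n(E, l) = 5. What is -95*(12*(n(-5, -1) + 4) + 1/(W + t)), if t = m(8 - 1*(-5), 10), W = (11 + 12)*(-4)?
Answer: -810445/79 ≈ -10259.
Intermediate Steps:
W = -92 (W = 23*(-4) = -92)
t = 13 (t = 8 - 1*(-5) = 8 + 5 = 13)
-95*(12*(n(-5, -1) + 4) + 1/(W + t)) = -95*(12*(5 + 4) + 1/(-92 + 13)) = -95*(12*9 + 1/(-79)) = -95*(108 - 1/79) = -95*8531/79 = -810445/79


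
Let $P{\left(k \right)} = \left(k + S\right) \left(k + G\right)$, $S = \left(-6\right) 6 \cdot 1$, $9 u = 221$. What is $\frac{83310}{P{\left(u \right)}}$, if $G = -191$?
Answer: $\frac{3374055}{77147} \approx 43.735$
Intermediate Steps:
$u = \frac{221}{9}$ ($u = \frac{1}{9} \cdot 221 = \frac{221}{9} \approx 24.556$)
$S = -36$ ($S = \left(-36\right) 1 = -36$)
$P{\left(k \right)} = \left(-191 + k\right) \left(-36 + k\right)$ ($P{\left(k \right)} = \left(k - 36\right) \left(k - 191\right) = \left(-36 + k\right) \left(-191 + k\right) = \left(-191 + k\right) \left(-36 + k\right)$)
$\frac{83310}{P{\left(u \right)}} = \frac{83310}{6876 + \left(\frac{221}{9}\right)^{2} - \frac{50167}{9}} = \frac{83310}{6876 + \frac{48841}{81} - \frac{50167}{9}} = \frac{83310}{\frac{154294}{81}} = 83310 \cdot \frac{81}{154294} = \frac{3374055}{77147}$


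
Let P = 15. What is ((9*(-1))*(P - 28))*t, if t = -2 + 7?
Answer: 585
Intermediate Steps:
t = 5
((9*(-1))*(P - 28))*t = ((9*(-1))*(15 - 28))*5 = -9*(-13)*5 = 117*5 = 585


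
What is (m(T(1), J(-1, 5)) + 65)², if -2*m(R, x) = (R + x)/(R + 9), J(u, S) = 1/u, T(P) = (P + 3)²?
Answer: 418609/100 ≈ 4186.1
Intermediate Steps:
T(P) = (3 + P)²
m(R, x) = -(R + x)/(2*(9 + R)) (m(R, x) = -(R + x)/(2*(R + 9)) = -(R + x)/(2*(9 + R)))
(m(T(1), J(-1, 5)) + 65)² = ((-(3 + 1)² - 1/(-1))/(2*(9 + (3 + 1)²)) + 65)² = ((-1*4² - 1*(-1))/(2*(9 + 4²)) + 65)² = ((-1*16 + 1)/(2*(9 + 16)) + 65)² = ((½)*(-16 + 1)/25 + 65)² = ((½)*(1/25)*(-15) + 65)² = (-3/10 + 65)² = (647/10)² = 418609/100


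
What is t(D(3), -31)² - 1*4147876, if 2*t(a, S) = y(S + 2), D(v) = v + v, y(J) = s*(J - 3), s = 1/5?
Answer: -103696644/25 ≈ -4.1479e+6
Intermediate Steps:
s = ⅕ ≈ 0.20000
y(J) = -⅗ + J/5 (y(J) = (J - 3)/5 = (-3 + J)/5 = -⅗ + J/5)
D(v) = 2*v
t(a, S) = -⅒ + S/10 (t(a, S) = (-⅗ + (S + 2)/5)/2 = (-⅗ + (2 + S)/5)/2 = (-⅗ + (⅖ + S/5))/2 = (-⅕ + S/5)/2 = -⅒ + S/10)
t(D(3), -31)² - 1*4147876 = (-⅒ + (⅒)*(-31))² - 1*4147876 = (-⅒ - 31/10)² - 4147876 = (-16/5)² - 4147876 = 256/25 - 4147876 = -103696644/25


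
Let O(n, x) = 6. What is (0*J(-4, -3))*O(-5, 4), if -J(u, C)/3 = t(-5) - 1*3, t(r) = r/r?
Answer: 0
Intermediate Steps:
t(r) = 1
J(u, C) = 6 (J(u, C) = -3*(1 - 1*3) = -3*(1 - 3) = -3*(-2) = 6)
(0*J(-4, -3))*O(-5, 4) = (0*6)*6 = 0*6 = 0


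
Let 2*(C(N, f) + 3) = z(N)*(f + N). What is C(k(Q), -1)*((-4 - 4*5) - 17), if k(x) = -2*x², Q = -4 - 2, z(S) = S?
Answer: -107625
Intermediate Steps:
Q = -6
C(N, f) = -3 + N*(N + f)/2 (C(N, f) = -3 + (N*(f + N))/2 = -3 + (N*(N + f))/2 = -3 + N*(N + f)/2)
C(k(Q), -1)*((-4 - 4*5) - 17) = (-3 + (-2*(-6)²)²/2 + (½)*(-2*(-6)²)*(-1))*((-4 - 4*5) - 17) = (-3 + (-2*36)²/2 + (½)*(-2*36)*(-1))*((-4 - 20) - 17) = (-3 + (½)*(-72)² + (½)*(-72)*(-1))*(-24 - 17) = (-3 + (½)*5184 + 36)*(-41) = (-3 + 2592 + 36)*(-41) = 2625*(-41) = -107625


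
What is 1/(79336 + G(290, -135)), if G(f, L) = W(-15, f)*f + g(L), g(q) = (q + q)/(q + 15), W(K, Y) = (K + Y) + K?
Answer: 4/618953 ≈ 6.4625e-6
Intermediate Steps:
W(K, Y) = Y + 2*K
g(q) = 2*q/(15 + q) (g(q) = (2*q)/(15 + q) = 2*q/(15 + q))
G(f, L) = f*(-30 + f) + 2*L/(15 + L) (G(f, L) = (f + 2*(-15))*f + 2*L/(15 + L) = (f - 30)*f + 2*L/(15 + L) = (-30 + f)*f + 2*L/(15 + L) = f*(-30 + f) + 2*L/(15 + L))
1/(79336 + G(290, -135)) = 1/(79336 + (2*(-135) + 290*(-30 + 290)*(15 - 135))/(15 - 135)) = 1/(79336 + (-270 + 290*260*(-120))/(-120)) = 1/(79336 - (-270 - 9048000)/120) = 1/(79336 - 1/120*(-9048270)) = 1/(79336 + 301609/4) = 1/(618953/4) = 4/618953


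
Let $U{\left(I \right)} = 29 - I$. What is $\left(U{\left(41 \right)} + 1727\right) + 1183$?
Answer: $2898$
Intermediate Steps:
$\left(U{\left(41 \right)} + 1727\right) + 1183 = \left(\left(29 - 41\right) + 1727\right) + 1183 = \left(-12 + 1727\right) + 1183 = 1715 + 1183 = 2898$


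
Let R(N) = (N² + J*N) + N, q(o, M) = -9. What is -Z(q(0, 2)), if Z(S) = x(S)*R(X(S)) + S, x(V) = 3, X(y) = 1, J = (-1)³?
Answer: 6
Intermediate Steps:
J = -1
R(N) = N² (R(N) = (N² - N) + N = N²)
Z(S) = 3 + S (Z(S) = 3*1² + S = 3*1 + S = 3 + S)
-Z(q(0, 2)) = -(3 - 9) = -1*(-6) = 6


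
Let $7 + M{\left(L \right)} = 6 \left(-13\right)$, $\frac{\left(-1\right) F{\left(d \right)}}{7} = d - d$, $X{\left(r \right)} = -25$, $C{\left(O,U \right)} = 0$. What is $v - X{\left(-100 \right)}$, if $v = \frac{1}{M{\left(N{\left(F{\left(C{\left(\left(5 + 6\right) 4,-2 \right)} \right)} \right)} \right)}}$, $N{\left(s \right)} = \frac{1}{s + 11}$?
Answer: $\frac{2124}{85} \approx 24.988$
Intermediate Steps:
$F{\left(d \right)} = 0$ ($F{\left(d \right)} = - 7 \left(d - d\right) = \left(-7\right) 0 = 0$)
$N{\left(s \right)} = \frac{1}{11 + s}$
$M{\left(L \right)} = -85$ ($M{\left(L \right)} = -7 + 6 \left(-13\right) = -7 - 78 = -85$)
$v = - \frac{1}{85}$ ($v = \frac{1}{-85} = - \frac{1}{85} \approx -0.011765$)
$v - X{\left(-100 \right)} = - \frac{1}{85} - -25 = - \frac{1}{85} + 25 = \frac{2124}{85}$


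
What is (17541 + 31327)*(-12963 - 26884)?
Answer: -1947243196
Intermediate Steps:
(17541 + 31327)*(-12963 - 26884) = 48868*(-39847) = -1947243196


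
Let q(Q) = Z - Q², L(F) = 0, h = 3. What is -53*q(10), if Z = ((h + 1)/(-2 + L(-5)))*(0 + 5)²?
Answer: 7950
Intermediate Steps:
Z = -50 (Z = ((3 + 1)/(-2 + 0))*(0 + 5)² = (4/(-2))*5² = (4*(-½))*25 = -2*25 = -50)
q(Q) = -50 - Q²
-53*q(10) = -53*(-50 - 1*10²) = -53*(-50 - 1*100) = -53*(-50 - 100) = -53*(-150) = 7950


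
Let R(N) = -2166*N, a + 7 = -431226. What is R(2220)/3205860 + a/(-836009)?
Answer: -2585777815/2627576287 ≈ -0.98409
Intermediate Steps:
a = -431233 (a = -7 - 431226 = -431233)
R(2220)/3205860 + a/(-836009) = -2166*2220/3205860 - 431233/(-836009) = -4808520*1/3205860 - 431233*(-1/836009) = -80142/53431 + 431233/836009 = -2585777815/2627576287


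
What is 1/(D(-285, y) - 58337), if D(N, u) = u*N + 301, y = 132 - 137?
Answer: -1/56611 ≈ -1.7664e-5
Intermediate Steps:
y = -5
D(N, u) = 301 + N*u (D(N, u) = N*u + 301 = 301 + N*u)
1/(D(-285, y) - 58337) = 1/((301 - 285*(-5)) - 58337) = 1/((301 + 1425) - 58337) = 1/(1726 - 58337) = 1/(-56611) = -1/56611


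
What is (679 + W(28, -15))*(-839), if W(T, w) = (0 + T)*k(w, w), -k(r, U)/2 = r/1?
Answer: -1274441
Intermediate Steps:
k(r, U) = -2*r (k(r, U) = -2*r/1 = -2*r)
W(T, w) = -2*T*w (W(T, w) = (0 + T)*(-2*w) = T*(-2*w) = -2*T*w)
(679 + W(28, -15))*(-839) = (679 - 2*28*(-15))*(-839) = (679 + 840)*(-839) = 1519*(-839) = -1274441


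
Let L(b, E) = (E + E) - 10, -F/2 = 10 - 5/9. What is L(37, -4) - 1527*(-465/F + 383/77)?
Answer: -118345341/2618 ≈ -45205.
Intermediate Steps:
F = -170/9 (F = -2*(10 - 5/9) = -2*85/9 = -170/9 ≈ -18.889)
L(b, E) = -10 + 2*E (L(b, E) = 2*E - 10 = -10 + 2*E)
L(37, -4) - 1527*(-465/F + 383/77) = (-10 + 2*(-4)) - 1527*(-465/(-170/9) + 383/77) = (-10 - 8) - 1527*(-465*(-9/170) + 383*(1/77)) = -18 - 1527*(837/34 + 383/77) = -18 - 1527*77471/2618 = -18 - 118298217/2618 = -118345341/2618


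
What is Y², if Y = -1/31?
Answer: 1/961 ≈ 0.0010406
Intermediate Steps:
Y = -1/31 (Y = -1*1/31 = -1/31 ≈ -0.032258)
Y² = (-1/31)² = 1/961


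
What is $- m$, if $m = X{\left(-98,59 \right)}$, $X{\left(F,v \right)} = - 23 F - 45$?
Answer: $-2209$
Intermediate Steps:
$X{\left(F,v \right)} = -45 - 23 F$
$m = 2209$ ($m = -45 - -2254 = -45 + 2254 = 2209$)
$- m = \left(-1\right) 2209 = -2209$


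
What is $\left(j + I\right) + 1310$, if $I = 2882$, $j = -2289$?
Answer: $1903$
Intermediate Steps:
$\left(j + I\right) + 1310 = \left(-2289 + 2882\right) + 1310 = 593 + 1310 = 1903$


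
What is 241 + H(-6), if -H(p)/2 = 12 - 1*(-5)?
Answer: 207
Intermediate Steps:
H(p) = -34 (H(p) = -2*(12 - 1*(-5)) = -2*(12 + 5) = -2*17 = -34)
241 + H(-6) = 241 - 34 = 207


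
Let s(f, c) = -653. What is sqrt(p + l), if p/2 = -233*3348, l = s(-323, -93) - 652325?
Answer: I*sqrt(2213146) ≈ 1487.7*I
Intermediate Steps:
l = -652978 (l = -653 - 652325 = -652978)
p = -1560168 (p = 2*(-233*3348) = 2*(-780084) = -1560168)
sqrt(p + l) = sqrt(-1560168 - 652978) = sqrt(-2213146) = I*sqrt(2213146)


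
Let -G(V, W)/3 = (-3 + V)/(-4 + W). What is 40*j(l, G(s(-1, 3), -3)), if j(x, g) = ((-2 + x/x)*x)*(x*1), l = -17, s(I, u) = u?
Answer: -11560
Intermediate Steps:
G(V, W) = -3*(-3 + V)/(-4 + W)
j(x, g) = -x² (j(x, g) = ((-2 + 1)*x)*x = (-x)*x = -x²)
40*j(l, G(s(-1, 3), -3)) = 40*(-1*(-17)²) = 40*(-1*289) = 40*(-289) = -11560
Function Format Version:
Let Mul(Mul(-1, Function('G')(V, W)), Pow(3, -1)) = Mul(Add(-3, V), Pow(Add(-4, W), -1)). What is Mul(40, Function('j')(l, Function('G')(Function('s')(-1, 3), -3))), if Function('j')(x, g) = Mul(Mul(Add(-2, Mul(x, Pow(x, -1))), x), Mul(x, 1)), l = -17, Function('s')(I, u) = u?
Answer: -11560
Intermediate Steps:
Function('G')(V, W) = Mul(-3, Pow(Add(-4, W), -1), Add(-3, V)) (Function('G')(V, W) = Mul(-3, Mul(Add(-3, V), Pow(Add(-4, W), -1))) = Mul(-3, Mul(Pow(Add(-4, W), -1), Add(-3, V))) = Mul(-3, Pow(Add(-4, W), -1), Add(-3, V)))
Function('j')(x, g) = Mul(-1, Pow(x, 2)) (Function('j')(x, g) = Mul(Mul(Add(-2, 1), x), x) = Mul(Mul(-1, x), x) = Mul(-1, Pow(x, 2)))
Mul(40, Function('j')(l, Function('G')(Function('s')(-1, 3), -3))) = Mul(40, Mul(-1, Pow(-17, 2))) = Mul(40, Mul(-1, 289)) = Mul(40, -289) = -11560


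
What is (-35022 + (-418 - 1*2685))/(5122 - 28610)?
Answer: 38125/23488 ≈ 1.6232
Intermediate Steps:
(-35022 + (-418 - 1*2685))/(5122 - 28610) = (-35022 + (-418 - 2685))/(-23488) = (-35022 - 3103)*(-1/23488) = -38125*(-1/23488) = 38125/23488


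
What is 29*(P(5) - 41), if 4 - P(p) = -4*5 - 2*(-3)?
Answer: -667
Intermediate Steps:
P(p) = 18 (P(p) = 4 - (-4*5 - 2*(-3)) = 4 - (-20 + 6) = 4 - 1*(-14) = 4 + 14 = 18)
29*(P(5) - 41) = 29*(18 - 41) = 29*(-23) = -667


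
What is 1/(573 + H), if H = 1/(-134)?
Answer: 134/76781 ≈ 0.0017452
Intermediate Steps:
H = -1/134 ≈ -0.0074627
1/(573 + H) = 1/(573 - 1/134) = 1/(76781/134) = 134/76781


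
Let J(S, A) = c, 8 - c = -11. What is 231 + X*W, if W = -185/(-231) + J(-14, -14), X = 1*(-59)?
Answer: -216505/231 ≈ -937.25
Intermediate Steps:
c = 19 (c = 8 - 1*(-11) = 8 + 11 = 19)
J(S, A) = 19
X = -59
W = 4574/231 (W = -185/(-231) + 19 = -185*(-1/231) + 19 = 185/231 + 19 = 4574/231 ≈ 19.801)
231 + X*W = 231 - 59*4574/231 = 231 - 269866/231 = -216505/231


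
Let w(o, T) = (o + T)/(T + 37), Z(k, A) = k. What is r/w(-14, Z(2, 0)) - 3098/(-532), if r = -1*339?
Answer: 589229/532 ≈ 1107.6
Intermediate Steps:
w(o, T) = (T + o)/(37 + T)
r = -339
r/w(-14, Z(2, 0)) - 3098/(-532) = -339*(37 + 2)/(2 - 14) - 3098/(-532) = -339/(-12/39) - 3098*(-1/532) = -339/((1/39)*(-12)) + 1549/266 = -339/(-4/13) + 1549/266 = -339*(-13/4) + 1549/266 = 4407/4 + 1549/266 = 589229/532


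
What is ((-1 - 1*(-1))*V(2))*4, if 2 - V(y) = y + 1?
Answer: 0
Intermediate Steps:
V(y) = 1 - y (V(y) = 2 - (y + 1) = 2 - (1 + y) = 2 + (-1 - y) = 1 - y)
((-1 - 1*(-1))*V(2))*4 = ((-1 - 1*(-1))*(1 - 1*2))*4 = ((-1 + 1)*(1 - 2))*4 = (0*(-1))*4 = 0*4 = 0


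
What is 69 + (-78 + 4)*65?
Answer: -4741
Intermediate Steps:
69 + (-78 + 4)*65 = 69 - 74*65 = 69 - 4810 = -4741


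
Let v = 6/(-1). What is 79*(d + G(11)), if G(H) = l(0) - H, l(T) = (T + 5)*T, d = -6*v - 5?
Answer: 1580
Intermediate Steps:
v = -6 (v = 6*(-1) = -6)
d = 31 (d = -6*(-6) - 5 = 36 - 5 = 31)
l(T) = T*(5 + T) (l(T) = (5 + T)*T = T*(5 + T))
G(H) = -H (G(H) = 0*(5 + 0) - H = 0*5 - H = 0 - H = -H)
79*(d + G(11)) = 79*(31 - 1*11) = 79*(31 - 11) = 79*20 = 1580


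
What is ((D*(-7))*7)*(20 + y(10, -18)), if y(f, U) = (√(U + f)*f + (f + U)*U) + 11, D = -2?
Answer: 17150 + 1960*I*√2 ≈ 17150.0 + 2771.9*I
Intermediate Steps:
y(f, U) = 11 + U*(U + f) + f*√(U + f) (y(f, U) = (f*√(U + f) + (U + f)*U) + 11 = (f*√(U + f) + U*(U + f)) + 11 = (U*(U + f) + f*√(U + f)) + 11 = 11 + U*(U + f) + f*√(U + f))
((D*(-7))*7)*(20 + y(10, -18)) = (-2*(-7)*7)*(20 + (11 + (-18)² - 18*10 + 10*√(-18 + 10))) = (14*7)*(20 + (11 + 324 - 180 + 10*√(-8))) = 98*(20 + (11 + 324 - 180 + 10*(2*I*√2))) = 98*(20 + (11 + 324 - 180 + 20*I*√2)) = 98*(20 + (155 + 20*I*√2)) = 98*(175 + 20*I*√2) = 17150 + 1960*I*√2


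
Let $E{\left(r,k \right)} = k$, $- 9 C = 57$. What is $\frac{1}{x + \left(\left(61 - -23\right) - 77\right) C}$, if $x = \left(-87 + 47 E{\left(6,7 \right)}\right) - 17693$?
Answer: $- \frac{3}{52486} \approx -5.7158 \cdot 10^{-5}$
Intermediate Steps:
$C = - \frac{19}{3}$ ($C = \left(- \frac{1}{9}\right) 57 = - \frac{19}{3} \approx -6.3333$)
$x = -17451$ ($x = \left(-87 + 47 \cdot 7\right) - 17693 = \left(-87 + 329\right) - 17693 = 242 - 17693 = -17451$)
$\frac{1}{x + \left(\left(61 - -23\right) - 77\right) C} = \frac{1}{-17451 + \left(\left(61 - -23\right) - 77\right) \left(- \frac{19}{3}\right)} = \frac{1}{-17451 + \left(\left(61 + 23\right) - 77\right) \left(- \frac{19}{3}\right)} = \frac{1}{-17451 + \left(84 - 77\right) \left(- \frac{19}{3}\right)} = \frac{1}{-17451 + 7 \left(- \frac{19}{3}\right)} = \frac{1}{-17451 - \frac{133}{3}} = \frac{1}{- \frac{52486}{3}} = - \frac{3}{52486}$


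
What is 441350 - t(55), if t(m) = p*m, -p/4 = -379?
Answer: 357970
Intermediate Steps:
p = 1516 (p = -4*(-379) = 1516)
t(m) = 1516*m
441350 - t(55) = 441350 - 1516*55 = 441350 - 1*83380 = 441350 - 83380 = 357970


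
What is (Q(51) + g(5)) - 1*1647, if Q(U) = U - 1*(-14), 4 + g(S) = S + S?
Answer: -1576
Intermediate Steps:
g(S) = -4 + 2*S (g(S) = -4 + (S + S) = -4 + 2*S)
Q(U) = 14 + U (Q(U) = U + 14 = 14 + U)
(Q(51) + g(5)) - 1*1647 = ((14 + 51) + (-4 + 2*5)) - 1*1647 = (65 + (-4 + 10)) - 1647 = (65 + 6) - 1647 = 71 - 1647 = -1576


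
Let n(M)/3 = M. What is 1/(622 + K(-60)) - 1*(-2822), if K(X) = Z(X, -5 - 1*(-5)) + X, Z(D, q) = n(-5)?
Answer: 1543635/547 ≈ 2822.0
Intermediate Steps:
n(M) = 3*M
Z(D, q) = -15 (Z(D, q) = 3*(-5) = -15)
K(X) = -15 + X
1/(622 + K(-60)) - 1*(-2822) = 1/(622 + (-15 - 60)) - 1*(-2822) = 1/(622 - 75) + 2822 = 1/547 + 2822 = 1543635/547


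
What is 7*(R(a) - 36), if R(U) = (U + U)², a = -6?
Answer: 756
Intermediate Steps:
R(U) = 4*U² (R(U) = (2*U)² = 4*U²)
7*(R(a) - 36) = 7*(4*(-6)² - 36) = 7*(4*36 - 36) = 7*(144 - 36) = 7*108 = 756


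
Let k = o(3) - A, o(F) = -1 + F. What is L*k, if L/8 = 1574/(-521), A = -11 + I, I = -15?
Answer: -352576/521 ≈ -676.73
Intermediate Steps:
A = -26 (A = -11 - 15 = -26)
L = -12592/521 (L = 8*(1574/(-521)) = 8*(1574*(-1/521)) = 8*(-1574/521) = -12592/521 ≈ -24.169)
k = 28 (k = (-1 + 3) - 1*(-26) = 2 + 26 = 28)
L*k = -12592/521*28 = -352576/521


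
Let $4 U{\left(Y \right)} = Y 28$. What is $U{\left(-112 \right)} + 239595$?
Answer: $238811$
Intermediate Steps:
$U{\left(Y \right)} = 7 Y$ ($U{\left(Y \right)} = \frac{Y 28}{4} = \frac{28 Y}{4} = 7 Y$)
$U{\left(-112 \right)} + 239595 = 7 \left(-112\right) + 239595 = -784 + 239595 = 238811$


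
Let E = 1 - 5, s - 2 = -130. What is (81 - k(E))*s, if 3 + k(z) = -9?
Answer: -11904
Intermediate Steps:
s = -128 (s = 2 - 130 = -128)
E = -4
k(z) = -12 (k(z) = -3 - 9 = -12)
(81 - k(E))*s = (81 - 1*(-12))*(-128) = (81 + 12)*(-128) = 93*(-128) = -11904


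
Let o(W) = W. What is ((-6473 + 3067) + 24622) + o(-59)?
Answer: 21157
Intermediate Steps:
((-6473 + 3067) + 24622) + o(-59) = ((-6473 + 3067) + 24622) - 59 = (-3406 + 24622) - 59 = 21216 - 59 = 21157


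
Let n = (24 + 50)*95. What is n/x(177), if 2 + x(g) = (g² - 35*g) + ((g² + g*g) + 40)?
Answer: 703/8783 ≈ 0.080041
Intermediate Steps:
n = 7030 (n = 74*95 = 7030)
x(g) = 38 - 35*g + 3*g² (x(g) = -2 + ((g² - 35*g) + ((g² + g*g) + 40)) = -2 + ((g² - 35*g) + ((g² + g²) + 40)) = -2 + ((g² - 35*g) + (2*g² + 40)) = -2 + ((g² - 35*g) + (40 + 2*g²)) = -2 + (40 - 35*g + 3*g²) = 38 - 35*g + 3*g²)
n/x(177) = 7030/(38 - 35*177 + 3*177²) = 7030/(38 - 6195 + 3*31329) = 7030/(38 - 6195 + 93987) = 7030/87830 = 7030*(1/87830) = 703/8783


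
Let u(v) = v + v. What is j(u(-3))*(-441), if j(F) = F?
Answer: 2646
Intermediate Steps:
u(v) = 2*v
j(u(-3))*(-441) = (2*(-3))*(-441) = -6*(-441) = 2646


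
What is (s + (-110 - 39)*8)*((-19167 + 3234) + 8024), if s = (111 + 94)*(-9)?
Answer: 24019633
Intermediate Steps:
s = -1845 (s = 205*(-9) = -1845)
(s + (-110 - 39)*8)*((-19167 + 3234) + 8024) = (-1845 + (-110 - 39)*8)*((-19167 + 3234) + 8024) = (-1845 - 149*8)*(-15933 + 8024) = (-1845 - 1192)*(-7909) = -3037*(-7909) = 24019633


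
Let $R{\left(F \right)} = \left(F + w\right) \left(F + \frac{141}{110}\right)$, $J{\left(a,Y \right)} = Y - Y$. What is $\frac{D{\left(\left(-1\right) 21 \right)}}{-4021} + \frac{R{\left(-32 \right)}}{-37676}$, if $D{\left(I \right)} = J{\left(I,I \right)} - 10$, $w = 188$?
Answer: $\frac{540252301}{4166117890} \approx 0.12968$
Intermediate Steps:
$J{\left(a,Y \right)} = 0$
$R{\left(F \right)} = \left(188 + F\right) \left(\frac{141}{110} + F\right)$ ($R{\left(F \right)} = \left(F + 188\right) \left(F + \frac{141}{110}\right) = \left(188 + F\right) \left(F + 141 \cdot \frac{1}{110}\right) = \left(188 + F\right) \left(F + \frac{141}{110}\right) = \left(188 + F\right) \left(\frac{141}{110} + F\right)$)
$D{\left(I \right)} = -10$ ($D{\left(I \right)} = 0 - 10 = -10$)
$\frac{D{\left(\left(-1\right) 21 \right)}}{-4021} + \frac{R{\left(-32 \right)}}{-37676} = - \frac{10}{-4021} + \frac{\frac{13254}{55} + \left(-32\right)^{2} + \frac{20821}{110} \left(-32\right)}{-37676} = \left(-10\right) \left(- \frac{1}{4021}\right) + \left(\frac{13254}{55} + 1024 - \frac{333136}{55}\right) \left(- \frac{1}{37676}\right) = \frac{10}{4021} - - \frac{131781}{1036090} = \frac{10}{4021} + \frac{131781}{1036090} = \frac{540252301}{4166117890}$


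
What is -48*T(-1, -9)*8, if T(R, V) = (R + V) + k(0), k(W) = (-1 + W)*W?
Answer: 3840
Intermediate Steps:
k(W) = W*(-1 + W)
T(R, V) = R + V (T(R, V) = (R + V) + 0*(-1 + 0) = (R + V) + 0*(-1) = (R + V) + 0 = R + V)
-48*T(-1, -9)*8 = -48*(-1 - 9)*8 = -48*(-10)*8 = 480*8 = 3840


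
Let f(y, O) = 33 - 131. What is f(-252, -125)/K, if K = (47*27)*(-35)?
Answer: 14/6345 ≈ 0.0022065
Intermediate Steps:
f(y, O) = -98
K = -44415 (K = 1269*(-35) = -44415)
f(-252, -125)/K = -98/(-44415) = -98*(-1/44415) = 14/6345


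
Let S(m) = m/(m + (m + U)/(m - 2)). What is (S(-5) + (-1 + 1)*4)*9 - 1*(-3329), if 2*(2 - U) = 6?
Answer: 96856/29 ≈ 3339.9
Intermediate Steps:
U = -1 (U = 2 - ½*6 = 2 - 3 = -1)
S(m) = m/(m + (-1 + m)/(-2 + m)) (S(m) = m/(m + (m - 1)/(m - 2)) = m/(m + (-1 + m)/(-2 + m)))
(S(-5) + (-1 + 1)*4)*9 - 1*(-3329) = (-5*(-2 - 5)/(-1 + (-5)² - 1*(-5)) + (-1 + 1)*4)*9 - 1*(-3329) = (-5*(-7)/(-1 + 25 + 5) + 0*4)*9 + 3329 = (-5*(-7)/29 + 0)*9 + 3329 = (-5*1/29*(-7) + 0)*9 + 3329 = (35/29 + 0)*9 + 3329 = (35/29)*9 + 3329 = 315/29 + 3329 = 96856/29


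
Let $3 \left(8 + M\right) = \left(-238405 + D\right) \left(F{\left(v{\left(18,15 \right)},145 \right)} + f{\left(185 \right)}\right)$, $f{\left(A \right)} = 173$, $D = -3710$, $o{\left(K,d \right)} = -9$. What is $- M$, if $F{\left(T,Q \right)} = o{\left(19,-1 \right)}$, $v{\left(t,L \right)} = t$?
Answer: $13235628$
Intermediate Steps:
$F{\left(T,Q \right)} = -9$
$M = -13235628$ ($M = -8 + \frac{\left(-238405 - 3710\right) \left(-9 + 173\right)}{3} = -8 + \frac{\left(-242115\right) 164}{3} = -8 + \frac{1}{3} \left(-39706860\right) = -8 - 13235620 = -13235628$)
$- M = \left(-1\right) \left(-13235628\right) = 13235628$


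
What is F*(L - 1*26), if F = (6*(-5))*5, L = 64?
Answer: -5700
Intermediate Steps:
F = -150 (F = -30*5 = -150)
F*(L - 1*26) = -150*(64 - 1*26) = -150*(64 - 26) = -150*38 = -5700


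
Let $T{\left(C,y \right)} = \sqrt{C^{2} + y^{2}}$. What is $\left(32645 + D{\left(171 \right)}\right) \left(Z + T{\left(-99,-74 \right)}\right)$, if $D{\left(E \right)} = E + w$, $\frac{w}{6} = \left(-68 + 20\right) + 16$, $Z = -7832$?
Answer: $-255511168 + 32624 \sqrt{15277} \approx -2.5148 \cdot 10^{8}$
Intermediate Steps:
$w = -192$ ($w = 6 \left(\left(-68 + 20\right) + 16\right) = 6 \left(-48 + 16\right) = 6 \left(-32\right) = -192$)
$D{\left(E \right)} = -192 + E$ ($D{\left(E \right)} = E - 192 = -192 + E$)
$\left(32645 + D{\left(171 \right)}\right) \left(Z + T{\left(-99,-74 \right)}\right) = \left(32645 + \left(-192 + 171\right)\right) \left(-7832 + \sqrt{\left(-99\right)^{2} + \left(-74\right)^{2}}\right) = \left(32645 - 21\right) \left(-7832 + \sqrt{9801 + 5476}\right) = 32624 \left(-7832 + \sqrt{15277}\right) = -255511168 + 32624 \sqrt{15277}$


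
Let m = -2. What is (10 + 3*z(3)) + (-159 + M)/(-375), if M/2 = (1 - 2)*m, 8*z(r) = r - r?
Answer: 781/75 ≈ 10.413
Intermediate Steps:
z(r) = 0 (z(r) = (r - r)/8 = (⅛)*0 = 0)
M = 4 (M = 2*((1 - 2)*(-2)) = 2*(-1*(-2)) = 2*2 = 4)
(10 + 3*z(3)) + (-159 + M)/(-375) = (10 + 3*0) + (-159 + 4)/(-375) = (10 + 0) - 155*(-1/375) = 10 + 31/75 = 781/75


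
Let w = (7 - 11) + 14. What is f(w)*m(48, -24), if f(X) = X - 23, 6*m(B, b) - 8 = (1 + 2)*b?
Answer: 416/3 ≈ 138.67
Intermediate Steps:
m(B, b) = 4/3 + b/2 (m(B, b) = 4/3 + ((1 + 2)*b)/6 = 4/3 + (3*b)/6 = 4/3 + b/2)
w = 10 (w = -4 + 14 = 10)
f(X) = -23 + X
f(w)*m(48, -24) = (-23 + 10)*(4/3 + (1/2)*(-24)) = -13*(4/3 - 12) = -13*(-32/3) = 416/3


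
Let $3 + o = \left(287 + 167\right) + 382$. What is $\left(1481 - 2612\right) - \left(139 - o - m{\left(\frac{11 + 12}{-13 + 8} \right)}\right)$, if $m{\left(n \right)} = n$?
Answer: $- \frac{2208}{5} \approx -441.6$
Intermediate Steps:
$o = 833$ ($o = -3 + \left(\left(287 + 167\right) + 382\right) = -3 + \left(454 + 382\right) = -3 + 836 = 833$)
$\left(1481 - 2612\right) - \left(139 - o - m{\left(\frac{11 + 12}{-13 + 8} \right)}\right) = \left(1481 - 2612\right) + \left(\left(\frac{11 + 12}{-13 + 8} + 833\right) - 139\right) = -1131 + \left(\left(\frac{23}{-5} + 833\right) - 139\right) = -1131 + \left(\left(23 \left(- \frac{1}{5}\right) + 833\right) - 139\right) = -1131 + \left(\left(- \frac{23}{5} + 833\right) - 139\right) = -1131 + \left(\frac{4142}{5} - 139\right) = -1131 + \frac{3447}{5} = - \frac{2208}{5}$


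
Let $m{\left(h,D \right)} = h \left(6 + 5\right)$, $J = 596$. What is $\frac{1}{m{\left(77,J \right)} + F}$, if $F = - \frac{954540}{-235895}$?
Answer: $\frac{47179}{40151521} \approx 0.001175$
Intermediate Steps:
$F = \frac{190908}{47179}$ ($F = \left(-954540\right) \left(- \frac{1}{235895}\right) = \frac{190908}{47179} \approx 4.0465$)
$m{\left(h,D \right)} = 11 h$ ($m{\left(h,D \right)} = h 11 = 11 h$)
$\frac{1}{m{\left(77,J \right)} + F} = \frac{1}{11 \cdot 77 + \frac{190908}{47179}} = \frac{1}{847 + \frac{190908}{47179}} = \frac{1}{\frac{40151521}{47179}} = \frac{47179}{40151521}$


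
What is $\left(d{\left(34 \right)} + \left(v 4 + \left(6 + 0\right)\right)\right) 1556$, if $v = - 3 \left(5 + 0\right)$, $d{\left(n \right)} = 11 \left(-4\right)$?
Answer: $-152488$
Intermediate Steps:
$d{\left(n \right)} = -44$
$v = -15$ ($v = \left(-3\right) 5 = -15$)
$\left(d{\left(34 \right)} + \left(v 4 + \left(6 + 0\right)\right)\right) 1556 = \left(-44 + \left(\left(-15\right) 4 + \left(6 + 0\right)\right)\right) 1556 = \left(-44 + \left(-60 + 6\right)\right) 1556 = \left(-44 - 54\right) 1556 = \left(-98\right) 1556 = -152488$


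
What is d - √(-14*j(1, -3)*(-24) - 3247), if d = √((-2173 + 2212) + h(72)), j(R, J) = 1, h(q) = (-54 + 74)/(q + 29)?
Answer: √399859/101 - I*√2911 ≈ 6.2608 - 53.954*I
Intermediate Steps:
h(q) = 20/(29 + q)
d = √399859/101 (d = √((-2173 + 2212) + 20/(29 + 72)) = √(39 + 20/101) = √(3959/101) = √399859/101 ≈ 6.2608)
d - √(-14*j(1, -3)*(-24) - 3247) = √399859/101 - √(-14*1*(-24) - 3247) = √399859/101 - √(-14*(-24) - 3247) = √399859/101 - √(336 - 3247) = √399859/101 - √(-2911) = √399859/101 - I*√2911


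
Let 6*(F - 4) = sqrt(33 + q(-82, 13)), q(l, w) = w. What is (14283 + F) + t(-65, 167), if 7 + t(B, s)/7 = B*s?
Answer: -61747 + sqrt(46)/6 ≈ -61746.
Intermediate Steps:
t(B, s) = -49 + 7*B*s (t(B, s) = -49 + 7*(B*s) = -49 + 7*B*s)
F = 4 + sqrt(46)/6 (F = 4 + sqrt(33 + 13)/6 = 4 + sqrt(46)/6 ≈ 5.1304)
(14283 + F) + t(-65, 167) = (14283 + (4 + sqrt(46)/6)) + (-49 + 7*(-65)*167) = (14287 + sqrt(46)/6) + (-49 - 75985) = (14287 + sqrt(46)/6) - 76034 = -61747 + sqrt(46)/6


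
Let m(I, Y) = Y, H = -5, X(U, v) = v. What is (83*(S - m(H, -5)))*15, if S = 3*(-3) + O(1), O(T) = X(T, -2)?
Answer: -7470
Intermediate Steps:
O(T) = -2
S = -11 (S = 3*(-3) - 2 = -9 - 2 = -11)
(83*(S - m(H, -5)))*15 = (83*(-11 - 1*(-5)))*15 = (83*(-11 + 5))*15 = (83*(-6))*15 = -498*15 = -7470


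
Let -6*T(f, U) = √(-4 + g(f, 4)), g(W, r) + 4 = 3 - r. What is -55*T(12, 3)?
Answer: 55*I/2 ≈ 27.5*I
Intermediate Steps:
g(W, r) = -1 - r (g(W, r) = -4 + (3 - r) = -1 - r)
T(f, U) = -I/2 (T(f, U) = -√(-4 + (-1 - 1*4))/6 = -√(-4 + (-1 - 4))/6 = -√(-4 - 5)/6 = -I/2)
-55*T(12, 3) = -(-55)*I/2 = 55*I/2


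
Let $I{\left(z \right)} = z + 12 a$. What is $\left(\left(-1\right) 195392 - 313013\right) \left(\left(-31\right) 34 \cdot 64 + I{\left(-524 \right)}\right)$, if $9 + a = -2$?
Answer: $34628481360$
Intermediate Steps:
$a = -11$ ($a = -9 - 2 = -11$)
$I{\left(z \right)} = -132 + z$ ($I{\left(z \right)} = z + 12 \left(-11\right) = z - 132 = -132 + z$)
$\left(\left(-1\right) 195392 - 313013\right) \left(\left(-31\right) 34 \cdot 64 + I{\left(-524 \right)}\right) = \left(\left(-1\right) 195392 - 313013\right) \left(\left(-31\right) 34 \cdot 64 - 656\right) = \left(-195392 - 313013\right) \left(\left(-1054\right) 64 - 656\right) = - 508405 \left(-67456 - 656\right) = \left(-508405\right) \left(-68112\right) = 34628481360$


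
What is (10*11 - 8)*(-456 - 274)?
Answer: -74460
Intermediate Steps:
(10*11 - 8)*(-456 - 274) = (110 - 8)*(-730) = 102*(-730) = -74460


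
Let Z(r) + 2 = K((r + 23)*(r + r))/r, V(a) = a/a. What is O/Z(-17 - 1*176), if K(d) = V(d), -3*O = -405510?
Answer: -26087810/387 ≈ -67410.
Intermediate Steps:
O = 135170 (O = -⅓*(-405510) = 135170)
V(a) = 1
K(d) = 1
Z(r) = -2 + 1/r
O/Z(-17 - 1*176) = 135170/(-2 + 1/(-17 - 1*176)) = 135170/(-2 + 1/(-17 - 176)) = 135170/(-2 + 1/(-193)) = 135170/(-2 - 1/193) = 135170/(-387/193) = 135170*(-193/387) = -26087810/387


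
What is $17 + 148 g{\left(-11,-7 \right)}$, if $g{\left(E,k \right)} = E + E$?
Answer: $-3239$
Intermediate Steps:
$g{\left(E,k \right)} = 2 E$
$17 + 148 g{\left(-11,-7 \right)} = 17 + 148 \cdot 2 \left(-11\right) = 17 + 148 \left(-22\right) = 17 - 3256 = -3239$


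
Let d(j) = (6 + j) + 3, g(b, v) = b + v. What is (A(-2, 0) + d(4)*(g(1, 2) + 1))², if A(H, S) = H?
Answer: 2500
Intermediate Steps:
d(j) = 9 + j
(A(-2, 0) + d(4)*(g(1, 2) + 1))² = (-2 + (9 + 4)*((1 + 2) + 1))² = (-2 + 13*(3 + 1))² = (-2 + 13*4)² = (-2 + 52)² = 50² = 2500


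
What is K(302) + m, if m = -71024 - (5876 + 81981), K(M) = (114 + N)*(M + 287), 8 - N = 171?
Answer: -187742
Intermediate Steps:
N = -163 (N = 8 - 1*171 = 8 - 171 = -163)
K(M) = -14063 - 49*M (K(M) = (114 - 163)*(M + 287) = -49*(287 + M) = -14063 - 49*M)
m = -158881 (m = -71024 - 1*87857 = -71024 - 87857 = -158881)
K(302) + m = (-14063 - 49*302) - 158881 = (-14063 - 14798) - 158881 = -28861 - 158881 = -187742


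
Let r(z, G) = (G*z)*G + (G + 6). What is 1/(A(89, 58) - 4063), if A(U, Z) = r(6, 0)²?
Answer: -1/4027 ≈ -0.00024832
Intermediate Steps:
r(z, G) = 6 + G + z*G² (r(z, G) = z*G² + (6 + G) = 6 + G + z*G²)
A(U, Z) = 36 (A(U, Z) = (6 + 0 + 6*0²)² = (6 + 0 + 6*0)² = (6 + 0 + 0)² = 6² = 36)
1/(A(89, 58) - 4063) = 1/(36 - 4063) = 1/(-4027) = -1/4027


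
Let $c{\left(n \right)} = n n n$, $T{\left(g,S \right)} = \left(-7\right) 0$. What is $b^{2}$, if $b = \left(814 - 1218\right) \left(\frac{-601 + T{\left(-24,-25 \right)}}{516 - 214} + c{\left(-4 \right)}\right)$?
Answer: $\frac{16205922332964}{22801} \approx 7.1076 \cdot 10^{8}$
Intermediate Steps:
$T{\left(g,S \right)} = 0$
$c{\left(n \right)} = n^{3}$ ($c{\left(n \right)} = n^{2} n = n^{3}$)
$b = \frac{4025658}{151}$ ($b = \left(814 - 1218\right) \left(\frac{-601 + 0}{516 - 214} + \left(-4\right)^{3}\right) = - 404 \left(- \frac{601}{302} - 64\right) = \left(-404\right) \left(- \frac{19929}{302}\right) = \frac{4025658}{151} \approx 26660.0$)
$b^{2} = \left(\frac{4025658}{151}\right)^{2} = \frac{16205922332964}{22801}$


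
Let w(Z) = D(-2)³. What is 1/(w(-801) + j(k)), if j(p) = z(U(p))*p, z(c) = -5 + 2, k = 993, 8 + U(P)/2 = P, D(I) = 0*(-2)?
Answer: -1/2979 ≈ -0.00033568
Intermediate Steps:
D(I) = 0
U(P) = -16 + 2*P
w(Z) = 0 (w(Z) = 0³ = 0)
z(c) = -3
j(p) = -3*p
1/(w(-801) + j(k)) = 1/(0 - 3*993) = 1/(0 - 2979) = 1/(-2979) = -1/2979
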